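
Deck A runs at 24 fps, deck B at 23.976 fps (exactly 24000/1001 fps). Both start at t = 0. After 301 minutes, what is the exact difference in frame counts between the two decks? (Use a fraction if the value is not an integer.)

61920/143 frames

301 min = 18060 s.
A emits 24 × 18060 = 433440 frames; B emits 24000/1001 × 18060 = 61920000/143.
Difference = 61920/143 frames (≈ 433.0070); B is behind A.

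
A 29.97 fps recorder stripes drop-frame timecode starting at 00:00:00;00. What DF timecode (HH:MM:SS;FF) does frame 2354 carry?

00:01:18;16

Ten DF minutes hold 17982 frames, so frame 2354 lies in block 0 (frames 0–17981) with 2354 frames into that block.
The block's first minute is 1800 frames and the rest 1798 each; 2354 frames reaches minute 1, so 0 × 18 + 1 × 2 = 2 labels have been skipped so far.
Adding those back, label number 2354 + 2 = 2356 at 30 labels/s is 78 s + 16 f = 0 h 1 min 18 s frame 16, i.e. 00:01:18;16.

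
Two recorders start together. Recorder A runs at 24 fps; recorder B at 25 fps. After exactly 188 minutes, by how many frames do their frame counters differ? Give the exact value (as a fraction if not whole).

188 min = 11280 s.
A emits 24 × 11280 = 270720 frames; B emits 25 × 11280 = 282000.
Difference = 11280 frames; B is ahead of A.

11280 frames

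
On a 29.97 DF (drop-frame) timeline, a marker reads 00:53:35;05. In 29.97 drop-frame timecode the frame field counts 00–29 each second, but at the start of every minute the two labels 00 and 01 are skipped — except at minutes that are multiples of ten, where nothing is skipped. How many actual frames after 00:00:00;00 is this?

Complete 10-minute blocks: 5, each 17982 frames → 89910.
Remaining 3 whole minutes in the current block: 1800 + 2 × 1798 = 5396 frames.
Within the current minute: 35 × 30 + 5 − 2 = 1053 (labels ;00/;01 skipped at this minute). Total = 89910 + 5396 + 1053 = 96359.

96359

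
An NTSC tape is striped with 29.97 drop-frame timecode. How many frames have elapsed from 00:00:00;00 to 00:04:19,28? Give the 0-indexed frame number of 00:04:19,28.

Complete 10-minute blocks: 0, each 17982 frames → 0.
Remaining 4 whole minutes in the current block: 1800 + 3 × 1798 = 7194 frames.
Within the current minute: 19 × 30 + 28 − 2 = 596 (labels ;00/;01 skipped at this minute). Total = 0 + 7194 + 596 = 7790.

7790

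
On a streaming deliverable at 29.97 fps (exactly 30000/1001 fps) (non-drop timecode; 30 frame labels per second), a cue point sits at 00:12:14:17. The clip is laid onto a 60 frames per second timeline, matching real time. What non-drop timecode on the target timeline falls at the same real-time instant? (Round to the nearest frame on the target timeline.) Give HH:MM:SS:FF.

00:12:15:18

Source frame index: (0×3600 + 12×60 + 14) × 30 + 17 = 22037.
Real time: 22037 / (30000/1001) = 22059037/30000 s.
Target frame: (22059037/30000) × (60) = 22059037/500 ≈ 44118.074 → 44118.
At 60 labels/s: frame 44118 → 00:12:15:18.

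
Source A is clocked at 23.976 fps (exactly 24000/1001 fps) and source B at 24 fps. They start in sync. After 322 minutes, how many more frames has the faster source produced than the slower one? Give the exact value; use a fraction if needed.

66240/143 frames

322 min = 19320 s.
A emits 24000/1001 × 19320 = 66240000/143 frames; B emits 24 × 19320 = 463680.
Difference = 66240/143 frames (≈ 463.2168); B is ahead of A.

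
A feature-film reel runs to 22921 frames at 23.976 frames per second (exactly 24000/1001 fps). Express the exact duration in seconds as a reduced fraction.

Running time = 22921 ÷ (24000/1001) = 22921 × 1001/24000 = 22943921/24000 s.

22943921/24000 seconds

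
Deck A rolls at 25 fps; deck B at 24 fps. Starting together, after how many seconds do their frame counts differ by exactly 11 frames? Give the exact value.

11 seconds

The gap grows by |24 − 25| = 1 frame per second.
Time for a 11-frame gap: 11 ÷ (1) = 11 s.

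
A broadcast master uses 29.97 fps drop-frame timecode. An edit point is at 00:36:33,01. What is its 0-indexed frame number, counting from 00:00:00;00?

Complete 10-minute blocks: 3, each 17982 frames → 53946.
Remaining 6 whole minutes in the current block: 1800 + 5 × 1798 = 10790 frames.
Within the current minute: 33 × 30 + 1 − 2 = 989 (labels ;00/;01 skipped at this minute). Total = 53946 + 10790 + 989 = 65725.

65725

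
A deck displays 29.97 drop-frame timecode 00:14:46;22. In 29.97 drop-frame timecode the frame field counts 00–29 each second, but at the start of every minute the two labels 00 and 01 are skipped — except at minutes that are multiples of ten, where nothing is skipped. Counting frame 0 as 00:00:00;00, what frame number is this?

As if non-drop at 30 labels/s: (0 × 3600 + 14 × 60 + 46) × 30 + 22 = 26602.
Minute boundaries passed: 14; those not divisible by 10: 14 − 1 = 13; dropped labels = 2 × 13 = 26.
Actual frame index = 26602 − 26 = 26576.

26576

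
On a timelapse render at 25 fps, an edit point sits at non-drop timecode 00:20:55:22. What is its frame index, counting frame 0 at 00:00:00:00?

Total seconds to the label: (0 × 3600 + 20 × 60 + 55) = 1255.
Frame index = 1255 × 25 + 22 = 31397.

31397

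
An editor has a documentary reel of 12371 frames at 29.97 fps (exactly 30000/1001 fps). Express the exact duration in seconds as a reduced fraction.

12383371/30000 seconds

Running time = 12371 ÷ (30000/1001) = 12371 × 1001/30000 = 12383371/30000 s.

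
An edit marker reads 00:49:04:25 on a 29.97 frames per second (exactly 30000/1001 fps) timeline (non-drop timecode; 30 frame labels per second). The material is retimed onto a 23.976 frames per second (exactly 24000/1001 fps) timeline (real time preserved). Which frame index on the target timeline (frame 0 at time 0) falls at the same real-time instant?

Source frame index: (0×3600 + 49×60 + 4) × 30 + 25 = 88345.
Real time: 88345 / (30000/1001) = 17686669/6000 s.
Target frame: (17686669/6000) × (24000/1001) = 70676.

frame 70676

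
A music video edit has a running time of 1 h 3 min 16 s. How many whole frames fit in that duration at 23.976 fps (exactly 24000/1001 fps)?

91012 frames

1 h 3 min 16 s = 3796 s.
Frames = 3796 × 24000/1001 = 7008000/77 ≈ 91012.9870.
Complete frames: 91012.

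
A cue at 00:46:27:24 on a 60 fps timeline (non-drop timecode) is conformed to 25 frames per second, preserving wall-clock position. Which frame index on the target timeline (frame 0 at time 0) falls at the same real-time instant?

frame 69685

Source frame index: (0×3600 + 46×60 + 27) × 60 + 24 = 167244.
Real time: 167244 / (60) = 13937/5 s.
Target frame: (13937/5) × (25) = 69685.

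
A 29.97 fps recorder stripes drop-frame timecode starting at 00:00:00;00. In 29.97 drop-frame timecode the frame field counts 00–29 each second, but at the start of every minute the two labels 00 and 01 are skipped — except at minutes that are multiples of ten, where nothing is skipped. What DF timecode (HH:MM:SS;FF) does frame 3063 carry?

Each 10-minute DF block holds 10 × 60 × 30 − 9 × 2 = 17982 frames. 3063 ÷ 17982 → 0 full blocks, remainder 3063.
Within the partial block the first minute is 1800 frames and each further minute 1798, so 1 further minute boundary passed. Total skipped labels = 18 × 0 + 2 × 1 = 2.
Non-drop label index = 3063 + 2 = 3065; at 30 labels/s that is 00:01:42:05, i.e. DF 00:01:42;05.

00:01:42;05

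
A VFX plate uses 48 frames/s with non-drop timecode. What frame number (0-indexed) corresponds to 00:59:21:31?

170959

Total seconds to the label: (0 × 3600 + 59 × 60 + 21) = 3561.
Frame index = 3561 × 48 + 31 = 170959.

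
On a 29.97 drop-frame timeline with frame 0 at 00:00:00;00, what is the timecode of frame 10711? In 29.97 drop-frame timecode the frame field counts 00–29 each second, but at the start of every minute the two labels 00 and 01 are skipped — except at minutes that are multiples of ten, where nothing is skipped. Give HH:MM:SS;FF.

00:05:57;11

Each 10-minute DF block holds 10 × 60 × 30 − 9 × 2 = 17982 frames. 10711 ÷ 17982 → 0 full blocks, remainder 10711.
Within the partial block the first minute is 1800 frames and each further minute 1798, so 5 further minute boundaries passed. Total skipped labels = 18 × 0 + 2 × 5 = 10.
Non-drop label index = 10711 + 10 = 10721; at 30 labels/s that is 00:05:57:11, i.e. DF 00:05:57;11.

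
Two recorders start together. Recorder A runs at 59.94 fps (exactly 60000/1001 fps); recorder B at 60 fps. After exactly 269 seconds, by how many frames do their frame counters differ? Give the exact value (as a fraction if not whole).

A emits 60000/1001 × 269 = 16140000/1001 frames; B emits 60 × 269 = 16140.
Difference = 16140/1001 frames (≈ 16.1239); B is ahead of A.

16140/1001 frames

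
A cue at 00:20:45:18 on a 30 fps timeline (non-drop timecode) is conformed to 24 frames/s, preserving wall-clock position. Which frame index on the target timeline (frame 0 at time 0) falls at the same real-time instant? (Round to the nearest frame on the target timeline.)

frame 29894

Source frame index: (0×3600 + 20×60 + 45) × 30 + 18 = 37368.
Real time: 37368 / (30) = 6228/5 s.
Target frame: (6228/5) × (24) = 149472/5 ≈ 29894.400 → 29894.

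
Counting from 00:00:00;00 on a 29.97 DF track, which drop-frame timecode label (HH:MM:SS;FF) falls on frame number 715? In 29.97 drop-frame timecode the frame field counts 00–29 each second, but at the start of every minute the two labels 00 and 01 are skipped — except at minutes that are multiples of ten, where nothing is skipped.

00:00:23;25

Each 10-minute DF block holds 10 × 60 × 30 − 9 × 2 = 17982 frames. 715 ÷ 17982 → 0 full blocks, remainder 715.
Within the partial block the first minute is 1800 frames and each further minute 1798, so 0 further minute boundaries passed. Total skipped labels = 18 × 0 + 2 × 0 = 0.
Non-drop label index = 715 + 0 = 715; at 30 labels/s that is 00:00:23:25, i.e. DF 00:00:23;25.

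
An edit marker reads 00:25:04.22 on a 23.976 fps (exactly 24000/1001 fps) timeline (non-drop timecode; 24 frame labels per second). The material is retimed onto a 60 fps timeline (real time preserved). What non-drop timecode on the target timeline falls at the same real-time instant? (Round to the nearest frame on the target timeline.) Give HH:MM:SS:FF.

00:25:06:25

Source frame index: (0×3600 + 25×60 + 4) × 24 + 22 = 36118.
Real time: 36118 / (24000/1001) = 18077059/12000 s.
Target frame: (18077059/12000) × (60) = 18077059/200 ≈ 90385.295 → 90385.
At 60 labels/s: frame 90385 → 00:25:06:25.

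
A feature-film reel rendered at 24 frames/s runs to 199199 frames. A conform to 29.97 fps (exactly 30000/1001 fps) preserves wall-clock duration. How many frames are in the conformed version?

Target frames = source frames × (target rate / source rate) = 199199 × (30000/1001)/(24) = 199199 × 1250/1001 = 248750.

248750 frames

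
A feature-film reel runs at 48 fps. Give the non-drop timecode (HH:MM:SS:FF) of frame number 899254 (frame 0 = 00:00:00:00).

05:12:14:22

899254 ÷ 48 = 18734 full seconds, remainder 22 frames.
18734 s = 5 h 12 min 14 s.
Timecode: 05:12:14:22.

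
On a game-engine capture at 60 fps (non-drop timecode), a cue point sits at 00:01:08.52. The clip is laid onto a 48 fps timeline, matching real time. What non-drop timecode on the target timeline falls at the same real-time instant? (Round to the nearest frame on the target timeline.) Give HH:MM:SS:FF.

00:01:08:42

Source frame index: (0×3600 + 1×60 + 8) × 60 + 52 = 4132.
Real time: 4132 / (60) = 1033/15 s.
Target frame: (1033/15) × (48) = 16528/5 ≈ 3305.600 → 3306.
At 48 labels/s: frame 3306 → 00:01:08:42.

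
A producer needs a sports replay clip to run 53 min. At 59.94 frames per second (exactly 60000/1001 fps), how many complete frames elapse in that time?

53 min = 3180 s.
Frames = 3180 × 60000/1001 = 190800000/1001 ≈ 190609.3906.
Complete frames: 190609.

190609 frames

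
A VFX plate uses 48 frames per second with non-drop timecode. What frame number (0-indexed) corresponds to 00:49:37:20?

Total seconds to the label: (0 × 3600 + 49 × 60 + 37) = 2977.
Frame index = 2977 × 48 + 20 = 142916.

frame 142916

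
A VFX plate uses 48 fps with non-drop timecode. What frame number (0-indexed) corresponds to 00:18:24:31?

frame 53023

Total seconds to the label: (0 × 3600 + 18 × 60 + 24) = 1104.
Frame index = 1104 × 48 + 31 = 53023.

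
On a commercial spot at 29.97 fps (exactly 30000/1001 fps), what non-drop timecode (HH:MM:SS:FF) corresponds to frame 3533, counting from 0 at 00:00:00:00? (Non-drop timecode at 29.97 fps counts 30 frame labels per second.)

00:01:57:23

3533 ÷ 30 = 117 full seconds, remainder 23 frames.
117 s = 0 h 1 min 57 s.
Timecode: 00:01:57:23.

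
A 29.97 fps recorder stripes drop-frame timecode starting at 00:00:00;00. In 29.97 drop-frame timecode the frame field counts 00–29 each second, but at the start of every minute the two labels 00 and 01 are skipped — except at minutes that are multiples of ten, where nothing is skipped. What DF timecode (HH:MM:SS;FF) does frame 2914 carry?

Ten DF minutes hold 17982 frames, so frame 2914 lies in block 0 (frames 0–17981) with 2914 frames into that block.
The block's first minute is 1800 frames and the rest 1798 each; 2914 frames reaches minute 1, so 0 × 18 + 1 × 2 = 2 labels have been skipped so far.
Adding those back, label number 2914 + 2 = 2916 at 30 labels/s is 97 s + 6 f = 0 h 1 min 37 s frame 6, i.e. 00:01:37;06.

00:01:37;06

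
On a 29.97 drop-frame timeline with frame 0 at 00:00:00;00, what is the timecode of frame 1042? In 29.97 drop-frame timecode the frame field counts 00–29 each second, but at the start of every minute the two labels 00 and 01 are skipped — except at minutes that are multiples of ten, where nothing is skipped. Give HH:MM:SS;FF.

00:00:34;22

Each 10-minute DF block holds 10 × 60 × 30 − 9 × 2 = 17982 frames. 1042 ÷ 17982 → 0 full blocks, remainder 1042.
Within the partial block the first minute is 1800 frames and each further minute 1798, so 0 further minute boundaries passed. Total skipped labels = 18 × 0 + 2 × 0 = 0.
Non-drop label index = 1042 + 0 = 1042; at 30 labels/s that is 00:00:34:22, i.e. DF 00:00:34;22.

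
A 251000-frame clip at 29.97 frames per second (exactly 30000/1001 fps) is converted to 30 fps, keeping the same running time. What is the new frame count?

251251 frames

Target frames = source frames × (target rate / source rate) = 251000 × (30)/(30000/1001) = 251000 × 1001/1000 = 251251.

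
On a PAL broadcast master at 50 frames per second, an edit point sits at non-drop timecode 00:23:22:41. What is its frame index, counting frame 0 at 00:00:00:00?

70141

Total seconds to the label: (0 × 3600 + 23 × 60 + 22) = 1402.
Frame index = 1402 × 50 + 41 = 70141.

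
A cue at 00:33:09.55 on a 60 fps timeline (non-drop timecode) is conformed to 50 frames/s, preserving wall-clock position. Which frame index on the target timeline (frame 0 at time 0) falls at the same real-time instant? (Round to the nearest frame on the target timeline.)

Source frame index: (0×3600 + 33×60 + 9) × 60 + 55 = 119395.
Real time: 119395 / (60) = 23879/12 s.
Target frame: (23879/12) × (50) = 596975/6 ≈ 99495.833 → 99496.

frame 99496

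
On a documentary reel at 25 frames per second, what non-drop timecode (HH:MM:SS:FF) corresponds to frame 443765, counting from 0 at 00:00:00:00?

04:55:50:15

443765 ÷ 25 = 17750 full seconds, remainder 15 frames.
17750 s = 4 h 55 min 50 s.
Timecode: 04:55:50:15.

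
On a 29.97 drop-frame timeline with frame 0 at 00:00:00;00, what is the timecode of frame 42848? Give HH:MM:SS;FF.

Ten DF minutes hold 17982 frames, so frame 42848 lies in block 2 (frames 35964–53945) with 6884 frames into that block.
The block's first minute is 1800 frames and the rest 1798 each; 6884 frames reaches minute 3, so 2 × 18 + 3 × 2 = 42 labels have been skipped so far.
Adding those back, label number 42848 + 42 = 42890 at 30 labels/s is 1429 s + 20 f = 0 h 23 min 49 s frame 20, i.e. 00:23:49;20.

00:23:49;20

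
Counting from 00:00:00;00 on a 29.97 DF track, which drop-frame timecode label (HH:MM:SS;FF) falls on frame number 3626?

00:02:01;00

Each 10-minute DF block holds 10 × 60 × 30 − 9 × 2 = 17982 frames. 3626 ÷ 17982 → 0 full blocks, remainder 3626.
Within the partial block the first minute is 1800 frames and each further minute 1798, so 2 further minute boundaries passed. Total skipped labels = 18 × 0 + 2 × 2 = 4.
Non-drop label index = 3626 + 4 = 3630; at 30 labels/s that is 00:02:01:00, i.e. DF 00:02:01;00.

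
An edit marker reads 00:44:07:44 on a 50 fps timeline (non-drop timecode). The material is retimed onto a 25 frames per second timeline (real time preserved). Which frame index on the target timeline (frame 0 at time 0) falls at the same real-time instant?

frame 66197

Source frame index: (0×3600 + 44×60 + 7) × 50 + 44 = 132394.
Real time: 132394 / (50) = 66197/25 s.
Target frame: (66197/25) × (25) = 66197.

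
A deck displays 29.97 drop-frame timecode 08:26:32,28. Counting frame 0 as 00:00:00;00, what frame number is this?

Complete 10-minute blocks: 50, each 17982 frames → 899100.
Remaining 6 whole minutes in the current block: 1800 + 5 × 1798 = 10790 frames.
Within the current minute: 32 × 30 + 28 − 2 = 986 (labels ;00/;01 skipped at this minute). Total = 899100 + 10790 + 986 = 910876.

910876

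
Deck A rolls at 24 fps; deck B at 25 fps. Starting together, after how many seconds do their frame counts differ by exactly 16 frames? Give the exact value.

The gap grows by |25 − 24| = 1 frame per second.
Time for a 16-frame gap: 16 ÷ (1) = 16 s.

16 seconds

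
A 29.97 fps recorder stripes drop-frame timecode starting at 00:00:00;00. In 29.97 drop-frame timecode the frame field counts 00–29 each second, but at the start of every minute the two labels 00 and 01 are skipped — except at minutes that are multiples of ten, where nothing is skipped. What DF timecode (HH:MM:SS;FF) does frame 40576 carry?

Each 10-minute DF block holds 10 × 60 × 30 − 9 × 2 = 17982 frames. 40576 ÷ 17982 → 2 full blocks, remainder 4612.
Within the partial block the first minute is 1800 frames and each further minute 1798, so 2 further minute boundaries passed. Total skipped labels = 18 × 2 + 2 × 2 = 40.
Non-drop label index = 40576 + 40 = 40616; at 30 labels/s that is 00:22:33:26, i.e. DF 00:22:33;26.

00:22:33;26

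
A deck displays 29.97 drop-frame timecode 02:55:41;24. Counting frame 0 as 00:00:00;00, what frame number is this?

315938

Complete 10-minute blocks: 17, each 17982 frames → 305694.
Remaining 5 whole minutes in the current block: 1800 + 4 × 1798 = 8992 frames.
Within the current minute: 41 × 30 + 24 − 2 = 1252 (labels ;00/;01 skipped at this minute). Total = 305694 + 8992 + 1252 = 315938.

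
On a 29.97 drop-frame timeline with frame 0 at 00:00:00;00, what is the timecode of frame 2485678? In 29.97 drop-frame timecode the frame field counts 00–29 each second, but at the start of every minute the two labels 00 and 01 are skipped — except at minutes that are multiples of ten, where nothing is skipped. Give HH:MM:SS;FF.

23:02:18;26

Each 10-minute DF block holds 10 × 60 × 30 − 9 × 2 = 17982 frames. 2485678 ÷ 17982 → 138 full blocks, remainder 4162.
Within the partial block the first minute is 1800 frames and each further minute 1798, so 2 further minute boundaries passed. Total skipped labels = 18 × 138 + 2 × 2 = 2488.
Non-drop label index = 2485678 + 2488 = 2488166; at 30 labels/s that is 23:02:18:26, i.e. DF 23:02:18;26.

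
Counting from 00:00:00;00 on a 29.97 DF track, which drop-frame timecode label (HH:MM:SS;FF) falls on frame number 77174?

00:42:55;00

Each 10-minute DF block holds 10 × 60 × 30 − 9 × 2 = 17982 frames. 77174 ÷ 17982 → 4 full blocks, remainder 5246.
Within the partial block the first minute is 1800 frames and each further minute 1798, so 2 further minute boundaries passed. Total skipped labels = 18 × 4 + 2 × 2 = 76.
Non-drop label index = 77174 + 76 = 77250; at 30 labels/s that is 00:42:55:00, i.e. DF 00:42:55;00.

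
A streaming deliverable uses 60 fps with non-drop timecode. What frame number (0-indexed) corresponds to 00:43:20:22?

frame 156022

Total seconds to the label: (0 × 3600 + 43 × 60 + 20) = 2600.
Frame index = 2600 × 60 + 22 = 156022.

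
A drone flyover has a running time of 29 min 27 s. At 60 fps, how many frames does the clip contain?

29 min 27 s = 1767 s.
Frames = 1767 × 60 = 106020.

106020 frames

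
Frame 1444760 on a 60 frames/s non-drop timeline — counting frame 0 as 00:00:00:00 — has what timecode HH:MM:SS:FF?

1444760 ÷ 60 = 24079 full seconds, remainder 20 frames.
24079 s = 6 h 41 min 19 s.
Timecode: 06:41:19:20.

06:41:19:20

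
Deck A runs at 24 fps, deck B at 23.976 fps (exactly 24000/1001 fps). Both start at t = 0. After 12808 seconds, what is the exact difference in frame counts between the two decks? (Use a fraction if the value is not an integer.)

307392/1001 frames

A emits 24 × 12808 = 307392 frames; B emits 24000/1001 × 12808 = 307392000/1001.
Difference = 307392/1001 frames (≈ 307.0849); B is behind A.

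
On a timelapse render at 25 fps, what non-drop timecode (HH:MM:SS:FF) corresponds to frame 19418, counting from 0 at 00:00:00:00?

00:12:56:18

19418 ÷ 25 = 776 full seconds, remainder 18 frames.
776 s = 0 h 12 min 56 s.
Timecode: 00:12:56:18.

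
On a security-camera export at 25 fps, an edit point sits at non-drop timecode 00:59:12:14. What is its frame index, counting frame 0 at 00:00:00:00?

Total seconds to the label: (0 × 3600 + 59 × 60 + 12) = 3552.
Frame index = 3552 × 25 + 14 = 88814.

frame 88814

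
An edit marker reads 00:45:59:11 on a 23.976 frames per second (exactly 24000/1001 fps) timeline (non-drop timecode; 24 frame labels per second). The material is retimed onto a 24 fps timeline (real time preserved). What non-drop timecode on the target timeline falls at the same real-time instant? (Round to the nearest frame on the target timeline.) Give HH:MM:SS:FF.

00:46:02:05

Source frame index: (0×3600 + 45×60 + 59) × 24 + 11 = 66227.
Real time: 66227 / (24000/1001) = 66293227/24000 s.
Target frame: (66293227/24000) × (24) = 66293227/1000 ≈ 66293.227 → 66293.
At 24 labels/s: frame 66293 → 00:46:02:05.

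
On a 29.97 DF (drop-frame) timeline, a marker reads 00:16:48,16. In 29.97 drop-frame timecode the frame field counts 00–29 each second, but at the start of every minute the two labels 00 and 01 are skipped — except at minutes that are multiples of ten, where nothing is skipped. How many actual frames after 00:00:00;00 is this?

30226

Complete 10-minute blocks: 1, each 17982 frames → 17982.
Remaining 6 whole minutes in the current block: 1800 + 5 × 1798 = 10790 frames.
Within the current minute: 48 × 30 + 16 − 2 = 1454 (labels ;00/;01 skipped at this minute). Total = 17982 + 10790 + 1454 = 30226.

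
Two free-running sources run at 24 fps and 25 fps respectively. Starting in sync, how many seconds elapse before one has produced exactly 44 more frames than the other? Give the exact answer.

44 seconds

The gap grows by |25 − 24| = 1 frame per second.
Time for a 44-frame gap: 44 ÷ (1) = 44 s.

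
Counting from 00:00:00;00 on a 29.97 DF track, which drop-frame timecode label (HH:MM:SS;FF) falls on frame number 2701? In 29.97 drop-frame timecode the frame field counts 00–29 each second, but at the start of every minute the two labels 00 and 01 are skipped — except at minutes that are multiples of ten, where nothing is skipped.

00:01:30;03

Each 10-minute DF block holds 10 × 60 × 30 − 9 × 2 = 17982 frames. 2701 ÷ 17982 → 0 full blocks, remainder 2701.
Within the partial block the first minute is 1800 frames and each further minute 1798, so 1 further minute boundary passed. Total skipped labels = 18 × 0 + 2 × 1 = 2.
Non-drop label index = 2701 + 2 = 2703; at 30 labels/s that is 00:01:30:03, i.e. DF 00:01:30;03.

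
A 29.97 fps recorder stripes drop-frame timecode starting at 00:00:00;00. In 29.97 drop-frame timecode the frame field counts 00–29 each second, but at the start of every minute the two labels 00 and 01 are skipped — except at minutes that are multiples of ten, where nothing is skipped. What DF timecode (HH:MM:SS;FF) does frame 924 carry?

Ten DF minutes hold 17982 frames, so frame 924 lies in block 0 (frames 0–17981) with 924 frames into that block.
The block's first minute is 1800 frames and the rest 1798 each; 924 frames reaches minute 0, so 0 × 18 + 0 × 2 = 0 labels have been skipped so far.
Adding those back, label number 924 + 0 = 924 at 30 labels/s is 30 s + 24 f = 0 h 0 min 30 s frame 24, i.e. 00:00:30;24.

00:00:30;24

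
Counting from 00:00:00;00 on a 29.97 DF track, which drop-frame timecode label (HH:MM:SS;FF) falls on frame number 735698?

Ten DF minutes hold 17982 frames, so frame 735698 lies in block 40 (frames 719280–737261) with 16418 frames into that block.
The block's first minute is 1800 frames and the rest 1798 each; 16418 frames reaches minute 9, so 40 × 18 + 9 × 2 = 738 labels have been skipped so far.
Adding those back, label number 735698 + 738 = 736436 at 30 labels/s is 24547 s + 26 f = 6 h 49 min 7 s frame 26, i.e. 06:49:07;26.

06:49:07;26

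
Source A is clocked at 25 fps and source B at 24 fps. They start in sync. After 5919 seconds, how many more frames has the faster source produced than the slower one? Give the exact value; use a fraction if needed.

5919 frames

A emits 25 × 5919 = 147975 frames; B emits 24 × 5919 = 142056.
Difference = 5919 frames; B is behind A.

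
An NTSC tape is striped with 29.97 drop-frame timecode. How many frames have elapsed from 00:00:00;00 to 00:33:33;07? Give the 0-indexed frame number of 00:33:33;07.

60337

As if non-drop at 30 labels/s: (0 × 3600 + 33 × 60 + 33) × 30 + 7 = 60397.
Minute boundaries passed: 33; those not divisible by 10: 33 − 3 = 30; dropped labels = 2 × 30 = 60.
Actual frame index = 60397 − 60 = 60337.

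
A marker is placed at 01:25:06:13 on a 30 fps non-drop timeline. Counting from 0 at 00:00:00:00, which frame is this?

Total seconds to the label: (1 × 3600 + 25 × 60 + 6) = 5106.
Frame index = 5106 × 30 + 13 = 153193.

frame 153193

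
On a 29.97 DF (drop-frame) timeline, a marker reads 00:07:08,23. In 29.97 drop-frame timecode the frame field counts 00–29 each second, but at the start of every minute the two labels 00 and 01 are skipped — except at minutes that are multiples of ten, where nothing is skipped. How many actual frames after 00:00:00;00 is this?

12849

As if non-drop at 30 labels/s: (0 × 3600 + 7 × 60 + 8) × 30 + 23 = 12863.
Minute boundaries passed: 7; those not divisible by 10: 7 − 0 = 7; dropped labels = 2 × 7 = 14.
Actual frame index = 12863 − 14 = 12849.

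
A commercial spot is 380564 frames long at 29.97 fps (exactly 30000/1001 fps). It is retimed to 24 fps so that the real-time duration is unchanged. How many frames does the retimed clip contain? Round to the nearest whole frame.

Frames at target rate = 380564 × (24) / (30000/1001) = 190472282/625 ≈ 304755.651.
Nearest whole frame: 304756.

304756 frames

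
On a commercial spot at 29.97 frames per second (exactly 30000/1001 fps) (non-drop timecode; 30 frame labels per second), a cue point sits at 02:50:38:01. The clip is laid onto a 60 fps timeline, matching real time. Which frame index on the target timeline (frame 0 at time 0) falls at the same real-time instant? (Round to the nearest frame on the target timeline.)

frame 614896

Source frame index: (2×3600 + 50×60 + 38) × 30 + 1 = 307141.
Real time: 307141 / (30000/1001) = 307448141/30000 s.
Target frame: (307448141/30000) × (60) = 307448141/500 ≈ 614896.282 → 614896.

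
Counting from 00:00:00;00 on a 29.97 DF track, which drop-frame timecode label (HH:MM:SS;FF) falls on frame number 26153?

00:14:32;19

Ten DF minutes hold 17982 frames, so frame 26153 lies in block 1 (frames 17982–35963) with 8171 frames into that block.
The block's first minute is 1800 frames and the rest 1798 each; 8171 frames reaches minute 4, so 1 × 18 + 4 × 2 = 26 labels have been skipped so far.
Adding those back, label number 26153 + 26 = 26179 at 30 labels/s is 872 s + 19 f = 0 h 14 min 32 s frame 19, i.e. 00:14:32;19.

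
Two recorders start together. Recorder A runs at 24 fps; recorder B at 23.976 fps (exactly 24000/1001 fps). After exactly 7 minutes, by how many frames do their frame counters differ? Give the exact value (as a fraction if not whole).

7 min = 420 s.
A emits 24 × 420 = 10080 frames; B emits 24000/1001 × 420 = 1440000/143.
Difference = 1440/143 frames (≈ 10.0699); B is behind A.

1440/143 frames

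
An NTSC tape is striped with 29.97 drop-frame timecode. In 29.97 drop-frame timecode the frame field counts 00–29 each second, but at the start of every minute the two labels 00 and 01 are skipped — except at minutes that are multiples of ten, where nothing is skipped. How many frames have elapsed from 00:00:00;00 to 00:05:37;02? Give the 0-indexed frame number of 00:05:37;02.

10102

Complete 10-minute blocks: 0, each 17982 frames → 0.
Remaining 5 whole minutes in the current block: 1800 + 4 × 1798 = 8992 frames.
Within the current minute: 37 × 30 + 2 − 2 = 1110 (labels ;00/;01 skipped at this minute). Total = 0 + 8992 + 1110 = 10102.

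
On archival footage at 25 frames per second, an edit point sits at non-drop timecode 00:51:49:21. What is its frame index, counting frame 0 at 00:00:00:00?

Total seconds to the label: (0 × 3600 + 51 × 60 + 49) = 3109.
Frame index = 3109 × 25 + 21 = 77746.

frame 77746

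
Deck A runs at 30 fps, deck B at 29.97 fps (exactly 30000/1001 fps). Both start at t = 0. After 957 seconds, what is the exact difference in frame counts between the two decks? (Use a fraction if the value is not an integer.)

2610/91 frames

A emits 30 × 957 = 28710 frames; B emits 30000/1001 × 957 = 2610000/91.
Difference = 2610/91 frames (≈ 28.6813); B is behind A.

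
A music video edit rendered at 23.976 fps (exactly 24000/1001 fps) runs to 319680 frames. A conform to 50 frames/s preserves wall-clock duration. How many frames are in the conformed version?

666666 frames

Target frames = source frames × (target rate / source rate) = 319680 × (50)/(24000/1001) = 319680 × 1001/480 = 666666.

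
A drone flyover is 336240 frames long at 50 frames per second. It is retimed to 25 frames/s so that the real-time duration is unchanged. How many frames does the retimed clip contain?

Target frames = source frames × (target rate / source rate) = 336240 × (25)/(50) = 336240 × 1/2 = 168120.

168120 frames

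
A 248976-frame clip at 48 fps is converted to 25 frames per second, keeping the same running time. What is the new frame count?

Target frames = source frames × (target rate / source rate) = 248976 × (25)/(48) = 248976 × 25/48 = 129675.

129675 frames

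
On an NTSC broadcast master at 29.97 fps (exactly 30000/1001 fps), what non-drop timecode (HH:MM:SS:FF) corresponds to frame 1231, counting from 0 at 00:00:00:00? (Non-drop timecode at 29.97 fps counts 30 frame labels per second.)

1231 ÷ 30 = 41 full seconds, remainder 1 frame.
41 s = 0 h 0 min 41 s.
Timecode: 00:00:41:01.

00:00:41:01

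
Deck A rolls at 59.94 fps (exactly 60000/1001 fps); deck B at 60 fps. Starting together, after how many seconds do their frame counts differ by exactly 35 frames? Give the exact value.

The gap grows by |60 − 60000/1001| = 60/1001 frames per second.
Time for a 35-frame gap: 35 ÷ (60/1001) = 7007/12 s.

7007/12 seconds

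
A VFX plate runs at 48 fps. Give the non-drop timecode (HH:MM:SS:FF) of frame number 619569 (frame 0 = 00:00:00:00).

619569 ÷ 48 = 12907 full seconds, remainder 33 frames.
12907 s = 3 h 35 min 7 s.
Timecode: 03:35:07:33.

03:35:07:33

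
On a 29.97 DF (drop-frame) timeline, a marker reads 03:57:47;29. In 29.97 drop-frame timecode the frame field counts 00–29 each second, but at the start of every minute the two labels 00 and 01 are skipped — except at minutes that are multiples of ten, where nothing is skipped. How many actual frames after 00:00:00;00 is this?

427611

As if non-drop at 30 labels/s: (3 × 3600 + 57 × 60 + 47) × 30 + 29 = 428039.
Minute boundaries passed: 237; those not divisible by 10: 237 − 23 = 214; dropped labels = 2 × 214 = 428.
Actual frame index = 428039 − 428 = 427611.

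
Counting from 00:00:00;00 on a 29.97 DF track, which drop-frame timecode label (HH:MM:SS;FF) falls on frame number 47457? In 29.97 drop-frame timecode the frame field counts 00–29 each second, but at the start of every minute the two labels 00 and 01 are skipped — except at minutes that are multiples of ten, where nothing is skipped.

00:26:23;15

Ten DF minutes hold 17982 frames, so frame 47457 lies in block 2 (frames 35964–53945) with 11493 frames into that block.
The block's first minute is 1800 frames and the rest 1798 each; 11493 frames reaches minute 6, so 2 × 18 + 6 × 2 = 48 labels have been skipped so far.
Adding those back, label number 47457 + 48 = 47505 at 30 labels/s is 1583 s + 15 f = 0 h 26 min 23 s frame 15, i.e. 00:26:23;15.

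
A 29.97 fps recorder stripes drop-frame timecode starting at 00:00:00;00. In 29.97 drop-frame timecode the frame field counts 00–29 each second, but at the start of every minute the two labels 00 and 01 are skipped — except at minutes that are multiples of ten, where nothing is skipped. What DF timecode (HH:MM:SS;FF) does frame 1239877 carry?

11:29:30;19

Ten DF minutes hold 17982 frames, so frame 1239877 lies in block 68 (frames 1222776–1240757) with 17101 frames into that block.
The block's first minute is 1800 frames and the rest 1798 each; 17101 frames reaches minute 9, so 68 × 18 + 9 × 2 = 1242 labels have been skipped so far.
Adding those back, label number 1239877 + 1242 = 1241119 at 30 labels/s is 41370 s + 19 f = 11 h 29 min 30 s frame 19, i.e. 11:29:30;19.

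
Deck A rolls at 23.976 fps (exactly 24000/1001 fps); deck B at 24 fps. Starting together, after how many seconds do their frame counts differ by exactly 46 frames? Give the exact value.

The gap grows by |24 − 24000/1001| = 24/1001 frames per second.
Time for a 46-frame gap: 46 ÷ (24/1001) = 23023/12 s.

23023/12 seconds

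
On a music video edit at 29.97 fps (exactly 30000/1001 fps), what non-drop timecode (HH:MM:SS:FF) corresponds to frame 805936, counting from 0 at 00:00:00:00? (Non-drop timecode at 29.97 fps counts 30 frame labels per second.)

07:27:44:16

805936 ÷ 30 = 26864 full seconds, remainder 16 frames.
26864 s = 7 h 27 min 44 s.
Timecode: 07:27:44:16.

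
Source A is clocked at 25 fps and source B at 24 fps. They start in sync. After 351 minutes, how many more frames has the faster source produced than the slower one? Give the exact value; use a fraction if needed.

351 min = 21060 s.
A emits 25 × 21060 = 526500 frames; B emits 24 × 21060 = 505440.
Difference = 21060 frames; B is behind A.

21060 frames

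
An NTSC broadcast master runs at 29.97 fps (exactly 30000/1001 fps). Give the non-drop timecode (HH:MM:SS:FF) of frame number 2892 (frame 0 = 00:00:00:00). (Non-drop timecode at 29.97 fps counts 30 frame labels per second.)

2892 ÷ 30 = 96 full seconds, remainder 12 frames.
96 s = 0 h 1 min 36 s.
Timecode: 00:01:36:12.

00:01:36:12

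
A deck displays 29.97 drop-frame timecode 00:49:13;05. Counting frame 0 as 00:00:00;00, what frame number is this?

Complete 10-minute blocks: 4, each 17982 frames → 71928.
Remaining 9 whole minutes in the current block: 1800 + 8 × 1798 = 16184 frames.
Within the current minute: 13 × 30 + 5 − 2 = 393 (labels ;00/;01 skipped at this minute). Total = 71928 + 16184 + 393 = 88505.

88505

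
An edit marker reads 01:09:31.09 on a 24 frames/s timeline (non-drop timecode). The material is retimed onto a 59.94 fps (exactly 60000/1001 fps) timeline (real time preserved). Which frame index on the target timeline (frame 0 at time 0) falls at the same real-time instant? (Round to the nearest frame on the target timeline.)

Source frame index: (1×3600 + 9×60 + 31) × 24 + 9 = 100113.
Real time: 100113 / (24) = 33371/8 s.
Target frame: (33371/8) × (60000/1001) = 19252500/77 ≈ 250032.468 → 250032.

frame 250032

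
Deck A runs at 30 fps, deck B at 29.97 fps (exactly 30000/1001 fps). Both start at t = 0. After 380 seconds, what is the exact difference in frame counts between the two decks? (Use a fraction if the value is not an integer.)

A emits 30 × 380 = 11400 frames; B emits 30000/1001 × 380 = 11400000/1001.
Difference = 11400/1001 frames (≈ 11.3886); B is behind A.

11400/1001 frames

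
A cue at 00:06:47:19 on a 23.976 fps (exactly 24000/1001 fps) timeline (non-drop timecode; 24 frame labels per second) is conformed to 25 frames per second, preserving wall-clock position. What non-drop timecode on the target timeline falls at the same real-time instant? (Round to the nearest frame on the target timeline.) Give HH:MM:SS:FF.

00:06:48:05

Source frame index: (0×3600 + 6×60 + 47) × 24 + 19 = 9787.
Real time: 9787 / (24000/1001) = 9796787/24000 s.
Target frame: (9796787/24000) × (25) = 9796787/960 ≈ 10204.986 → 10205.
At 25 labels/s: frame 10205 → 00:06:48:05.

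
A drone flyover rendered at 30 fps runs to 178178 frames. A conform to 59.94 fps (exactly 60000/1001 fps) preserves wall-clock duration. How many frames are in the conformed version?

Target frames = source frames × (target rate / source rate) = 178178 × (60000/1001)/(30) = 178178 × 2000/1001 = 356000.

356000 frames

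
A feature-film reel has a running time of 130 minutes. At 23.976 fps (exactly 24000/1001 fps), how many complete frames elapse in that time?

130 min = 7800 s.
Frames = 7800 × 24000/1001 = 14400000/77 ≈ 187012.9870.
Complete frames: 187012.

187012 frames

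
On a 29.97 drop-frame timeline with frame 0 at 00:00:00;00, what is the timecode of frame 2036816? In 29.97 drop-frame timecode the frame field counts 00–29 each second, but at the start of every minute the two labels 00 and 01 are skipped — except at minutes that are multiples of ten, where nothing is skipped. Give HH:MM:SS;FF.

18:52:41;24

Ten DF minutes hold 17982 frames, so frame 2036816 lies in block 113 (frames 2031966–2049947) with 4850 frames into that block.
The block's first minute is 1800 frames and the rest 1798 each; 4850 frames reaches minute 2, so 113 × 18 + 2 × 2 = 2038 labels have been skipped so far.
Adding those back, label number 2036816 + 2038 = 2038854 at 30 labels/s is 67961 s + 24 f = 18 h 52 min 41 s frame 24, i.e. 18:52:41;24.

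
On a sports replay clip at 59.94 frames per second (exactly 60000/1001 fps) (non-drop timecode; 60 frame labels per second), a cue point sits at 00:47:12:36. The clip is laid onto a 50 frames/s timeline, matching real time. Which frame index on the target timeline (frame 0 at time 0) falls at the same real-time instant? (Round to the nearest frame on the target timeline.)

Source frame index: (0×3600 + 47×60 + 12) × 60 + 36 = 169956.
Real time: 169956 / (60000/1001) = 14177163/5000 s.
Target frame: (14177163/5000) × (50) = 14177163/100 ≈ 141771.630 → 141772.

frame 141772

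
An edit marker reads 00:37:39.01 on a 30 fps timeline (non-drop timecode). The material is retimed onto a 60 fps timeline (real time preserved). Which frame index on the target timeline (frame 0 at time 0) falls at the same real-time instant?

Source frame index: (0×3600 + 37×60 + 39) × 30 + 1 = 67771.
Real time: 67771 / (30) = 67771/30 s.
Target frame: (67771/30) × (60) = 135542.

frame 135542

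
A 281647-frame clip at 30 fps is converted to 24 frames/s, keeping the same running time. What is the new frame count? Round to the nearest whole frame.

Frames at target rate = 281647 × (24) / (30) = 1126588/5 ≈ 225317.600.
Nearest whole frame: 225318.

225318 frames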